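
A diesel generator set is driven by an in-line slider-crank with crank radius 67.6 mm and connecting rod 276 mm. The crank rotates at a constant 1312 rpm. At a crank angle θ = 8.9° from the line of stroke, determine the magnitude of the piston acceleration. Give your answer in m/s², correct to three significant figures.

ω = 2π·1312/60 = 137.4 rad/s
x(θ) = r cosθ + √(L² − r² sin²θ); with ω constant, a = ω²·d²x/dθ².
d²x/dθ² = −r cosθ − r²(cos2θ)/√u − r⁴ sin²2θ/(4u^{3/2}),  u = L² − r² sin²θ = 0.0760666 m².
Substituting r = 0.0676 m, L = 0.276 m, θ = 8.9°: d²x/dθ² = -0.082585 m.
a = ω²·d²x/dθ² = (137.4)²·(-0.082585) = -1558.9 m/s²;  |a| = 1558.9 m/s².

1560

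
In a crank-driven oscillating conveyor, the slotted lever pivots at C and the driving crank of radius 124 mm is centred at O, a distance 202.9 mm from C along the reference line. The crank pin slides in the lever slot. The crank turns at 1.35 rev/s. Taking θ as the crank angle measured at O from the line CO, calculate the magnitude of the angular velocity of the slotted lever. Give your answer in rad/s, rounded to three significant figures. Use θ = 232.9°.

ω = 8.482 rad/s (from 1.35 rev/s).
Crank pin A relative to C: A = (d + r cosθ, r sinθ); lever angle φ = atan2(r sinθ, d + r cosθ).
Differentiating tanφ: φ̇ = rω(d cosθ + r)/(d² + r² + 2dr cosθ).
d² + r² + 2dr cosθ = |CA|² = 0.0261915 m²;  d cosθ + r = +0.0016091 m.
|ω_lever| = |0.124·8.482·+0.0016091| / 0.0261915 = 0.064619 rad/s.

0.0646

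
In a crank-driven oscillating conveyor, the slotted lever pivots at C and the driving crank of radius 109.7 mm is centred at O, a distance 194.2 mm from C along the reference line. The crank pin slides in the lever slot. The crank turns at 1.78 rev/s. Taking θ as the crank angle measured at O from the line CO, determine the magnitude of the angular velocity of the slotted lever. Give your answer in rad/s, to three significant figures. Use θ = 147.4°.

4.77

ω = 11.18 rad/s (from 1.78 rev/s).
Crank pin A relative to C: A = (d + r cosθ, r sinθ); lever angle φ = atan2(r sinθ, d + r cosθ).
Differentiating tanφ: φ̇ = rω(d cosθ + r)/(d² + r² + 2dr cosθ).
d² + r² + 2dr cosθ = |CA|² = 0.013853 m²;  d cosθ + r = -0.053904 m.
|ω_lever| = |0.1097·11.18·-0.053904| / 0.013853 = 4.7741 rad/s.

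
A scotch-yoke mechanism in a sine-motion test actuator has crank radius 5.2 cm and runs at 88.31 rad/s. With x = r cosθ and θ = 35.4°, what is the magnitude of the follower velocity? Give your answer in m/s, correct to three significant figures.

2.66

ω = 88.31 rad/s
x = r cosθ ⇒ ẋ = −rω sinθ.
|v| = rω|sinθ| = 0.052·88.31·|sin 35.4°| = 2.6601 m/s.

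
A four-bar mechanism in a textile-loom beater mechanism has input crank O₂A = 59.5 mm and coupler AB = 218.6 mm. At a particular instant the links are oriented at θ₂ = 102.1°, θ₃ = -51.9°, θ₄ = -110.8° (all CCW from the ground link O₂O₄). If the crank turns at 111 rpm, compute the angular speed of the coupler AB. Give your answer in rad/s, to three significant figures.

ω₂ = 11.62 rad/s (from 111 rpm).
Differentiating the loop-closure r₂e^{iθ₂}+r₃e^{iθ₃}=r₁+r₄e^{iθ₄} gives r₂ω₂e^{iθ₂}+r₃ω₃e^{iθ₃}=r₄ω₄e^{iθ₄}.
Eliminating the other unknown: ω₃ = r₂ω₂ sin(θ₄−θ₂) / [r₃ sin(θ₃−θ₄)].
Numerator sine = +0.54317; denominator sine = +0.85627.
Result = 0.0595·11.62·(+0.54317) / (0.2186·(+0.85627)) = +2.007 rad/s; magnitude 2.007 rad/s.

2.01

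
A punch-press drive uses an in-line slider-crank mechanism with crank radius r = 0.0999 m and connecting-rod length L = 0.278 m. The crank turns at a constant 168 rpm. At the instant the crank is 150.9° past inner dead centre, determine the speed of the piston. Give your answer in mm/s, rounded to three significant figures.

582

ω = 2π·168/60 = 17.59 rad/s
For an in-line slider-crank, x = r cosθ + √(L² − r² sin²θ), so v = −rω sinθ·[1 + r cosθ/√(L² − r² sin²θ)].
With r = 0.0999 m, L = 0.278 m, θ = 150.9°: √(L² − r² sin²θ) = 0.27372 m.
v = −0.0999·17.59·0.48634·[1 + 0.0999·-0.87377/0.27372] = -0.58217 m/s.
|v| = 0.58217 m/s = 582.17 mm/s.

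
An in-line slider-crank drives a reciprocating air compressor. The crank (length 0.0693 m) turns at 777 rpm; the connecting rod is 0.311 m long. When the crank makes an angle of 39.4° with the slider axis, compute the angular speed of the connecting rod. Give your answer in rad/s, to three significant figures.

ω = 81.37 rad/s (converted from 777 rpm).
The rod makes angle φ with the slider axis where L sinφ = r sinθ; differentiating, L cosφ·φ̇ = r ω cosθ.
L cosφ = √(L² − r² sin²θ) = 0.30787 m.
|ω_rod| = r ω |cosθ| / √(L² − r² sin²θ) = 0.0693·81.37·0.77273/0.30787 = 14.153 rad/s.

14.2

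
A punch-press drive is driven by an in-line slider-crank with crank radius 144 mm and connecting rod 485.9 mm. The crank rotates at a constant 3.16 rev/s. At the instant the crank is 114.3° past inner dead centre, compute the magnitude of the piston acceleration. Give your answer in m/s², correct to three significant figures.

34.7

ω = 2π·3.16 = 19.85 rad/s
x(θ) = r cosθ + √(L² − r² sin²θ); with ω constant, a = ω²·d²x/dθ².
d²x/dθ² = −r cosθ − r²(cos2θ)/√u − r⁴ sin²2θ/(4u^{3/2}),  u = L² − r² sin²θ = 0.218874 m².
Substituting r = 0.144 m, L = 0.4859 m, θ = 114.3°: d²x/dθ² = +0.087979 m.
a = ω²·d²x/dθ² = (19.85)²·(+0.087979) = +34.683 m/s²;  |a| = 34.683 m/s².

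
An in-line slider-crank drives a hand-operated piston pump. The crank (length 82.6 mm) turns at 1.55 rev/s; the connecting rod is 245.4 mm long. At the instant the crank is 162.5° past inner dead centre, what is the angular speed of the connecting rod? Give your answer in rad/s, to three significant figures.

ω = 9.739 rad/s (converted from 1.55 rev/s).
The rod makes angle φ with the slider axis where L sinφ = r sinθ; differentiating, L cosφ·φ̇ = r ω cosθ.
L cosφ = √(L² − r² sin²θ) = 0.24414 m.
|ω_rod| = r ω |cosθ| / √(L² − r² sin²θ) = 0.0826·9.739·0.95372/0.24414 = 3.1425 rad/s.

3.14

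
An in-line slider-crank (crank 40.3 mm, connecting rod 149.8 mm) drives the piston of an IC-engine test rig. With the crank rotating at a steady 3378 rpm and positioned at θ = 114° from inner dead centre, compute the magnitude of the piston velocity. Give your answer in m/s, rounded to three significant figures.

ω = 2π·3378/60 = 353.7 rad/s
For an in-line slider-crank, x = r cosθ + √(L² − r² sin²θ), so v = −rω sinθ·[1 + r cosθ/√(L² − r² sin²θ)].
With r = 0.0403 m, L = 0.1498 m, θ = 114°: √(L² − r² sin²θ) = 0.14521 m.
v = −0.0403·353.7·0.91355·[1 + 0.0403·-0.40674/0.14521] = -11.553 m/s.
|v| = 11.553 m/s.

11.6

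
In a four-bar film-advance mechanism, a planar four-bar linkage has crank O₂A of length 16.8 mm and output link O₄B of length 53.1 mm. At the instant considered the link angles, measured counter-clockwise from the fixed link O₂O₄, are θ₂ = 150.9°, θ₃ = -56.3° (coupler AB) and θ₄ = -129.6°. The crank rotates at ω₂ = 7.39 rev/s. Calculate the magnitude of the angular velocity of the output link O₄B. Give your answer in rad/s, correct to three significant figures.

ω₂ = 46.43 rad/s (from 7.39 rev/s).
Differentiating the loop-closure r₂e^{iθ₂}+r₃e^{iθ₃}=r₁+r₄e^{iθ₄} gives r₂ω₂e^{iθ₂}+r₃ω₃e^{iθ₃}=r₄ω₄e^{iθ₄}.
Eliminating the other unknown: ω₄ = r₂ω₂ sin(θ₂−θ₃) / [r₄ sin(θ₄−θ₃)].
Numerator sine = -0.45710; denominator sine = -0.95782.
Result = 0.0168·46.43·(-0.45710) / (0.0531·(-0.95782)) = +7.0107 rad/s; magnitude 7.0107 rad/s.

7.01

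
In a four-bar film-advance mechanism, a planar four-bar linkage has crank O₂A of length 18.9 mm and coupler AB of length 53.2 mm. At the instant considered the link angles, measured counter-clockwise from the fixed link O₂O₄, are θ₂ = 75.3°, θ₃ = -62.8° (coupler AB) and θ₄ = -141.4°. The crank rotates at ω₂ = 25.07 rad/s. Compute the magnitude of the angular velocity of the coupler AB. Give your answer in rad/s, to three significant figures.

ω₂ = 25.07 rad/s
Differentiating the loop-closure r₂e^{iθ₂}+r₃e^{iθ₃}=r₁+r₄e^{iθ₄} gives r₂ω₂e^{iθ₂}+r₃ω₃e^{iθ₃}=r₄ω₄e^{iθ₄}.
Eliminating the other unknown: ω₃ = r₂ω₂ sin(θ₄−θ₂) / [r₃ sin(θ₃−θ₄)].
Numerator sine = +0.59763; denominator sine = +0.98027.
Result = 0.0189·25.07·(+0.59763) / (0.0532·(+0.98027)) = +5.4298 rad/s; magnitude 5.4298 rad/s.

5.43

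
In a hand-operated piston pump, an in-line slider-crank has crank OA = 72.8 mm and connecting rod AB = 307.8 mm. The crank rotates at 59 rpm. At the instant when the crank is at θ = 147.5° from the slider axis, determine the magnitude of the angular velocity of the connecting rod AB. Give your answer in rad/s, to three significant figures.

ω = 6.178 rad/s (converted from 59 rpm).
The rod makes angle φ with the slider axis where L sinφ = r sinθ; differentiating, L cosφ·φ̇ = r ω cosθ.
L cosφ = √(L² − r² sin²θ) = 0.3053 m.
|ω_rod| = r ω |cosθ| / √(L² − r² sin²θ) = 0.0728·6.178·0.84339/0.3053 = 1.2425 rad/s.

1.24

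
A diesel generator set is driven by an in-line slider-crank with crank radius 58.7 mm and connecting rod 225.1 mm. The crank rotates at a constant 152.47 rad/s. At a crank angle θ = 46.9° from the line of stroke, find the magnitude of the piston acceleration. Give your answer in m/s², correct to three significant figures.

915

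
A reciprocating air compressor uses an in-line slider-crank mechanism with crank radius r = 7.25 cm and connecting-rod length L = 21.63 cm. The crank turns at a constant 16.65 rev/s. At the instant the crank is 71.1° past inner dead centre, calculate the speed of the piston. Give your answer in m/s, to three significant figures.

8.00

ω = 2π·16.6 = 104.6 rad/s
For an in-line slider-crank, x = r cosθ + √(L² − r² sin²θ), so v = −rω sinθ·[1 + r cosθ/√(L² − r² sin²θ)].
With r = 0.0725 m, L = 0.2163 m, θ = 71.1°: √(L² − r² sin²θ) = 0.20514 m.
v = −0.0725·104.6·0.94609·[1 + 0.0725·0.32392/0.20514] = -7.9971 m/s.
|v| = 7.9971 m/s.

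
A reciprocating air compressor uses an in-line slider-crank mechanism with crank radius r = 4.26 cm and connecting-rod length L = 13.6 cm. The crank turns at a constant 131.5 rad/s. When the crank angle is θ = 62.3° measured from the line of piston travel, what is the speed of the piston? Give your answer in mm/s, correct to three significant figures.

ω = 131.5 rad/s
For an in-line slider-crank, x = r cosθ + √(L² − r² sin²θ), so v = −rω sinθ·[1 + r cosθ/√(L² − r² sin²θ)].
With r = 0.0426 m, L = 0.136 m, θ = 62.3°: √(L² − r² sin²θ) = 0.13067 m.
v = −0.0426·131.5·0.88539·[1 + 0.0426·0.46484/0.13067] = -5.7116 m/s.
|v| = 5.7116 m/s = 5711.6 mm/s.

5710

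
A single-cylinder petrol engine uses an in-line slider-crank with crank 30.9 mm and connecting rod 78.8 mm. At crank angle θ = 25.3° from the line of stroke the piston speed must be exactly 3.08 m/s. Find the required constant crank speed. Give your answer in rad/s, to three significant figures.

172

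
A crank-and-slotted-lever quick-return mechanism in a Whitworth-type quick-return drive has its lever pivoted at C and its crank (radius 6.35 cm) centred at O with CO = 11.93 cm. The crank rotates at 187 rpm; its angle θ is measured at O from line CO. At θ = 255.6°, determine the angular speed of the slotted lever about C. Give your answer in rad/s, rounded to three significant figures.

2.90

ω = 19.58 rad/s (from 187 rpm).
Crank pin A relative to C: A = (d + r cosθ, r sinθ); lever angle φ = atan2(r sinθ, d + r cosθ).
Differentiating tanφ: φ̇ = rω(d cosθ + r)/(d² + r² + 2dr cosθ).
d² + r² + 2dr cosθ = |CA|² = 0.0144968 m²;  d cosθ + r = +0.033831 m.
|ω_lever| = |0.0635·19.58·+0.033831| / 0.0144968 = 2.902 rad/s.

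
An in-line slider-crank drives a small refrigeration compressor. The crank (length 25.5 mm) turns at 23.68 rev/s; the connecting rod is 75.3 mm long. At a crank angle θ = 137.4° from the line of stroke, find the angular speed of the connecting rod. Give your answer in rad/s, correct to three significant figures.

ω = 148.8 rad/s (converted from 23.68 rev/s).
The rod makes angle φ with the slider axis where L sinφ = r sinθ; differentiating, L cosφ·φ̇ = r ω cosθ.
L cosφ = √(L² − r² sin²θ) = 0.073295 m.
|ω_rod| = r ω |cosθ| / √(L² − r² sin²θ) = 0.0255·148.8·0.73610/0.073295 = 38.103 rad/s.

38.1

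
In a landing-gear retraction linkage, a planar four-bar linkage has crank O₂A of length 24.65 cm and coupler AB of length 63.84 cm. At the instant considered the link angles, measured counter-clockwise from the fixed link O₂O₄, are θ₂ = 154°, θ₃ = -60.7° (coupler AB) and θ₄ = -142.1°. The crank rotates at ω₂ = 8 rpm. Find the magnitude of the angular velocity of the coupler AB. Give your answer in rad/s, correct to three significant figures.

0.294

ω₂ = 0.8378 rad/s (from 8 rpm).
Differentiating the loop-closure r₂e^{iθ₂}+r₃e^{iθ₃}=r₁+r₄e^{iθ₄} gives r₂ω₂e^{iθ₂}+r₃ω₃e^{iθ₃}=r₄ω₄e^{iθ₄}.
Eliminating the other unknown: ω₃ = r₂ω₂ sin(θ₄−θ₂) / [r₃ sin(θ₃−θ₄)].
Numerator sine = +0.89803; denominator sine = +0.98876.
Result = 0.2465·0.8378·(+0.89803) / (0.6384·(+0.98876)) = +0.29379 rad/s; magnitude 0.29379 rad/s.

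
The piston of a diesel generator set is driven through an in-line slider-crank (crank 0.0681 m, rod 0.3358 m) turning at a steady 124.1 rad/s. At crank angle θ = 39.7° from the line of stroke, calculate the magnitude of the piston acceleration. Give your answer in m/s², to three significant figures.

ω = 124.1 rad/s
x(θ) = r cosθ + √(L² − r² sin²θ); with ω constant, a = ω²·d²x/dθ².
d²x/dθ² = −r cosθ − r²(cos2θ)/√u − r⁴ sin²2θ/(4u^{3/2}),  u = L² − r² sin²θ = 0.110869 m².
Substituting r = 0.0681 m, L = 0.3358 m, θ = 39.7°: d²x/dθ² = -0.055099 m.
a = ω²·d²x/dθ² = (124.1)²·(-0.055099) = -848.57 m/s²;  |a| = 848.57 m/s².

849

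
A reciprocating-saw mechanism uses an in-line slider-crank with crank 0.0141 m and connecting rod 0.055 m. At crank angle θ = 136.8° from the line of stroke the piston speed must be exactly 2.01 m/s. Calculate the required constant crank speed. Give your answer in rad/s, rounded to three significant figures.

257

For an in-line slider-crank, |v_piston| = rω|sinθ|·[1 + r cosθ/√(L² − r² sin²θ)].
With r = 0.0141 m, L = 0.055 m, θ = 136.8°: the bracketed kinematic factor |dx/dθ| = 0.0078199 m.
ω = v/|dx/dθ| = 2.01/0.0078199 = 257.04 rad/s.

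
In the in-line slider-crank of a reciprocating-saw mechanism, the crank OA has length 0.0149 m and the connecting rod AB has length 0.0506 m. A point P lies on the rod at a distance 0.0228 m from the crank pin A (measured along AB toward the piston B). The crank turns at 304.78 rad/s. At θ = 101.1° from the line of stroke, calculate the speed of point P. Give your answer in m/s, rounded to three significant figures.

ω = 304.8 rad/s.  Crank-pin speed |V_A| = rω = 4.5412 m/s, perpendicular to OA.
Rod angle: sinφ = −(r/L) sinθ ⇒ φ = -16.796°; ω_rod = −rω cosθ/√(L²−r²sin²θ) = +18.048 rad/s.
V_P = V_A + ω_rod × AP, with AP = 0.0228 m along the rod.
Components: V_Px = −rω sinθ − a·ω_rod·sinφ = -4.3374 m/s;  V_Py = rω cosθ + a·ω_rod·cosφ = -0.48034 m/s.
|V_P| = √(V_Px² + V_Py²) = 4.3639 m/s.

4.36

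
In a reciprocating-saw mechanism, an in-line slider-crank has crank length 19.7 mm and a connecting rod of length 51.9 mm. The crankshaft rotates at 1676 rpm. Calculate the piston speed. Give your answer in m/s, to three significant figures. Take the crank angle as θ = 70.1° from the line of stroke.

3.70

ω = 2π·1676/60 = 175.5 rad/s
For an in-line slider-crank, x = r cosθ + √(L² − r² sin²θ), so v = −rω sinθ·[1 + r cosθ/√(L² − r² sin²θ)].
With r = 0.0197 m, L = 0.0519 m, θ = 70.1°: √(L² − r² sin²θ) = 0.048482 m.
v = −0.0197·175.5·0.94029·[1 + 0.0197·0.34038/0.048482] = -3.7008 m/s.
|v| = 3.7008 m/s.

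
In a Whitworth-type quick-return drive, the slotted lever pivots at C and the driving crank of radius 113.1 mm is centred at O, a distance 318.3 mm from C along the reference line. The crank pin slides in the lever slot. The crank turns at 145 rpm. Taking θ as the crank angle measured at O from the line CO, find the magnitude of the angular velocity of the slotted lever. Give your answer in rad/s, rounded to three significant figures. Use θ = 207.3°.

ω = 15.18 rad/s (from 145 rpm).
Crank pin A relative to C: A = (d + r cosθ, r sinθ); lever angle φ = atan2(r sinθ, d + r cosθ).
Differentiating tanφ: φ̇ = rω(d cosθ + r)/(d² + r² + 2dr cosθ).
d² + r² + 2dr cosθ = |CA|² = 0.0501265 m²;  d cosθ + r = -0.16975 m.
|ω_lever| = |0.1131·15.18·-0.16975| / 0.0501265 = 5.8156 rad/s.

5.82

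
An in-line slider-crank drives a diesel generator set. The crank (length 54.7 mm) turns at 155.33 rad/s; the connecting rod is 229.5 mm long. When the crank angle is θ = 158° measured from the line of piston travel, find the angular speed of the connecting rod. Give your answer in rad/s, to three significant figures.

34.5

ω = 155.3 rad/s
The rod makes angle φ with the slider axis where L sinφ = r sinθ; differentiating, L cosφ·φ̇ = r ω cosθ.
L cosφ = √(L² − r² sin²θ) = 0.22858 m.
|ω_rod| = r ω |cosθ| / √(L² − r² sin²θ) = 0.0547·155.3·0.92718/0.22858 = 34.464 rad/s.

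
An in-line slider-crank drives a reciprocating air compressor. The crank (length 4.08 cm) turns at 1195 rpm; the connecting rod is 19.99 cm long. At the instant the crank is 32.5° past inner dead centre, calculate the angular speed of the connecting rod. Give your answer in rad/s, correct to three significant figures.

21.7

ω = 125.1 rad/s (converted from 1195 rpm).
The rod makes angle φ with the slider axis where L sinφ = r sinθ; differentiating, L cosφ·φ̇ = r ω cosθ.
L cosφ = √(L² − r² sin²θ) = 0.19869 m.
|ω_rod| = r ω |cosθ| / √(L² − r² sin²θ) = 0.0408·125.1·0.84339/0.19869 = 21.672 rad/s.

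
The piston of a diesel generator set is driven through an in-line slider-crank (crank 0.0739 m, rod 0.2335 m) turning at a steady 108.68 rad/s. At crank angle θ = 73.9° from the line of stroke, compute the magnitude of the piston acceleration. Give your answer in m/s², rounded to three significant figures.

1.05

ω = 108.7 rad/s
x(θ) = r cosθ + √(L² − r² sin²θ); with ω constant, a = ω²·d²x/dθ².
d²x/dθ² = −r cosθ − r²(cos2θ)/√u − r⁴ sin²2θ/(4u^{3/2}),  u = L² − r² sin²θ = 0.049481 m².
Substituting r = 0.0739 m, L = 0.2335 m, θ = 73.9°: d²x/dθ² = +8.8993e-05 m.
a = ω²·d²x/dθ² = (108.7)²·(+8.8993e-05) = +1.0511 m/s²;  |a| = 1.0511 m/s².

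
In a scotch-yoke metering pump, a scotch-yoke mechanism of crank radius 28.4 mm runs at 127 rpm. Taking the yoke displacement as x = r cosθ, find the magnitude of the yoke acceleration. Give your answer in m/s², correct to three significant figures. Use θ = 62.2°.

2.34

ω = 13.3 rad/s (from 127 rpm).
x = r cosθ ⇒ ẍ = −rω² cosθ (ω constant).
|a| = rω²|cosθ| = 0.0284·(13.3)²·|cos 62.2°| = 2.3428 m/s².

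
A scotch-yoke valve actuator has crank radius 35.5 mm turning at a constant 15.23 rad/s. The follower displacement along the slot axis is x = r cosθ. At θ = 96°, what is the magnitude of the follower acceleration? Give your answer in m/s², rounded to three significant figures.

0.861

ω = 15.23 rad/s
x = r cosθ ⇒ ẍ = −rω² cosθ (ω constant).
|a| = rω²|cosθ| = 0.0355·(15.23)²·|cos 96°| = 0.86072 m/s².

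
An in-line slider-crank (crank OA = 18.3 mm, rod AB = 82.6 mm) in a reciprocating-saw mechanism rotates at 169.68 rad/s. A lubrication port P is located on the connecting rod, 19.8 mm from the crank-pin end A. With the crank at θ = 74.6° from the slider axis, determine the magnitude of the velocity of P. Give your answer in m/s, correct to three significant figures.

ω = 169.7 rad/s.  Crank-pin speed |V_A| = rω = 3.1051 m/s, perpendicular to OA.
Rod angle: sinφ = −(r/L) sinθ ⇒ φ = -12.333°; ω_rod = −rω cosθ/√(L²−r²sin²θ) = -10.219 rad/s.
V_P = V_A + ω_rod × AP, with AP = 0.0198 m along the rod.
Components: V_Px = −rω sinθ − a·ω_rod·sinφ = -3.0369 m/s;  V_Py = rω cosθ + a·ω_rod·cosφ = +0.62693 m/s.
|V_P| = √(V_Px² + V_Py²) = 3.1009 m/s.

3.10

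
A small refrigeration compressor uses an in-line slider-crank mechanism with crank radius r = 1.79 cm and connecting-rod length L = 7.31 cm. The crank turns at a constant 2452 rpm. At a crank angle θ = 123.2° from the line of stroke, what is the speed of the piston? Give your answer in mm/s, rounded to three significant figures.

ω = 2π·2452/60 = 256.8 rad/s
For an in-line slider-crank, x = r cosθ + √(L² − r² sin²θ), so v = −rω sinθ·[1 + r cosθ/√(L² − r² sin²θ)].
With r = 0.0179 m, L = 0.0731 m, θ = 123.2°: √(L² − r² sin²θ) = 0.071549 m.
v = −0.0179·256.8·0.83676·[1 + 0.0179·-0.54756/0.071549] = -3.3191 m/s.
|v| = 3.3191 m/s = 3319.1 mm/s.

3320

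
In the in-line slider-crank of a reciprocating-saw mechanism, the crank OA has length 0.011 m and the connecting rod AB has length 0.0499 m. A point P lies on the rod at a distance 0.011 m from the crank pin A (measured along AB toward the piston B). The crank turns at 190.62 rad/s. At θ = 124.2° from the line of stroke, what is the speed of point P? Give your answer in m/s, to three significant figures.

1.92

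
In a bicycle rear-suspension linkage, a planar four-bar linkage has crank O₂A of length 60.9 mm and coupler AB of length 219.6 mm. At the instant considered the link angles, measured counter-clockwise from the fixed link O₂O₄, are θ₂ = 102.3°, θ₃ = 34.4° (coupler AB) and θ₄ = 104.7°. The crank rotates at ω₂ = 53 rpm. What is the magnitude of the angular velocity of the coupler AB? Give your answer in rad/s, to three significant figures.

ω₂ = 5.55 rad/s (from 53 rpm).
Differentiating the loop-closure r₂e^{iθ₂}+r₃e^{iθ₃}=r₁+r₄e^{iθ₄} gives r₂ω₂e^{iθ₂}+r₃ω₃e^{iθ₃}=r₄ω₄e^{iθ₄}.
Eliminating the other unknown: ω₃ = r₂ω₂ sin(θ₄−θ₂) / [r₃ sin(θ₃−θ₄)].
Numerator sine = +0.04188; denominator sine = -0.94147.
Result = 0.0609·5.55·(+0.04188) / (0.2196·(-0.94147)) = -0.068461 rad/s; magnitude 0.068461 rad/s.

0.0685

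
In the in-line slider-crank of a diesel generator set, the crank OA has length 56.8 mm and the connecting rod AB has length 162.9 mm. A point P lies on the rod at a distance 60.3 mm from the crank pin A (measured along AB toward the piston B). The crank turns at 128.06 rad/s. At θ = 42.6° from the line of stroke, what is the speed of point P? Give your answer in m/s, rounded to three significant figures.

ω = 128.1 rad/s.  Crank-pin speed |V_A| = rω = 7.2738 m/s, perpendicular to OA.
Rod angle: sinφ = −(r/L) sinθ ⇒ φ = -13.651°; ω_rod = −rω cosθ/√(L²−r²sin²θ) = -33.824 rad/s.
V_P = V_A + ω_rod × AP, with AP = 0.0603 m along the rod.
Components: V_Px = −rω sinθ − a·ω_rod·sinφ = -5.4048 m/s;  V_Py = rω cosθ + a·ω_rod·cosφ = +3.3723 m/s.
|V_P| = √(V_Px² + V_Py²) = 6.3706 m/s.

6.37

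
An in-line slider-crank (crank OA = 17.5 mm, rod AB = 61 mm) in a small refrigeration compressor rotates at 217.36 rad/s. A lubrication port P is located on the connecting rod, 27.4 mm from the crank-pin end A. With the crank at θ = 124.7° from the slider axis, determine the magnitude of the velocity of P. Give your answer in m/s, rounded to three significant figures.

3.13

ω = 217.4 rad/s.  Crank-pin speed |V_A| = rω = 3.8038 m/s, perpendicular to OA.
Rod angle: sinφ = −(r/L) sinθ ⇒ φ = -13.642°; ω_rod = −rω cosθ/√(L²−r²sin²θ) = +36.529 rad/s.
V_P = V_A + ω_rod × AP, with AP = 0.0274 m along the rod.
Components: V_Px = −rω sinθ − a·ω_rod·sinφ = -2.8912 m/s;  V_Py = rω cosθ + a·ω_rod·cosφ = -1.1928 m/s.
|V_P| = √(V_Px² + V_Py²) = 3.1276 m/s.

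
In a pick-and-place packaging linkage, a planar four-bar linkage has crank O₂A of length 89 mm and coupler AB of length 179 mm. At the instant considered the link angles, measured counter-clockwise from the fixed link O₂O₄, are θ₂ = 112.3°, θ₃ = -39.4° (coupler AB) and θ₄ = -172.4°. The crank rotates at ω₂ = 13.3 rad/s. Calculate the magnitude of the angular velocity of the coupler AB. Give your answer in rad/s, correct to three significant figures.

ω₂ = 13.3 rad/s
Differentiating the loop-closure r₂e^{iθ₂}+r₃e^{iθ₃}=r₁+r₄e^{iθ₄} gives r₂ω₂e^{iθ₂}+r₃ω₃e^{iθ₃}=r₄ω₄e^{iθ₄}.
Eliminating the other unknown: ω₃ = r₂ω₂ sin(θ₄−θ₂) / [r₃ sin(θ₃−θ₄)].
Numerator sine = +0.96727; denominator sine = +0.73135.
Result = 0.089·13.3·(+0.96727) / (0.179·(+0.73135)) = +8.746 rad/s; magnitude 8.746 rad/s.

8.75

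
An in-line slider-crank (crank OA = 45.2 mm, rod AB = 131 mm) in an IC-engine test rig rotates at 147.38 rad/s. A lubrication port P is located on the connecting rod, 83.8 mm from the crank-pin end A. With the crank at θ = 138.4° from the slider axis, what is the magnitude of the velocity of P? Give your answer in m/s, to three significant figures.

ω = 147.4 rad/s.  Crank-pin speed |V_A| = rω = 6.6616 m/s, perpendicular to OA.
Rod angle: sinφ = −(r/L) sinθ ⇒ φ = -13.243°; ω_rod = −rω cosθ/√(L²−r²sin²θ) = +39.066 rad/s.
V_P = V_A + ω_rod × AP, with AP = 0.0838 m along the rod.
Components: V_Px = −rω sinθ − a·ω_rod·sinφ = -3.6729 m/s;  V_Py = rω cosθ + a·ω_rod·cosφ = -1.7949 m/s.
|V_P| = √(V_Px² + V_Py²) = 4.088 m/s.

4.09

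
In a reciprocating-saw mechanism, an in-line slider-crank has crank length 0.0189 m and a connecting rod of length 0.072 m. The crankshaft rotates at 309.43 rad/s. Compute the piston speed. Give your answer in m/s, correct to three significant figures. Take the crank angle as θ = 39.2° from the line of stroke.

ω = 309.4 rad/s
For an in-line slider-crank, x = r cosθ + √(L² − r² sin²θ), so v = −rω sinθ·[1 + r cosθ/√(L² − r² sin²θ)].
With r = 0.0189 m, L = 0.072 m, θ = 39.2°: √(L² − r² sin²θ) = 0.071002 m.
v = −0.0189·309.4·0.63203·[1 + 0.0189·0.77494/0.071002] = -4.4587 m/s.
|v| = 4.4587 m/s.

4.46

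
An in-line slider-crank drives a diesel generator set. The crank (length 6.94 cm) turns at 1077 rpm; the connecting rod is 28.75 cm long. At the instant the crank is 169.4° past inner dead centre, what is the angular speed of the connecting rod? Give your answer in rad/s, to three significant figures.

26.8

ω = 112.8 rad/s (converted from 1077 rpm).
The rod makes angle φ with the slider axis where L sinφ = r sinθ; differentiating, L cosφ·φ̇ = r ω cosθ.
L cosφ = √(L² − r² sin²θ) = 0.28722 m.
|ω_rod| = r ω |cosθ| / √(L² − r² sin²θ) = 0.0694·112.8·0.98294/0.28722 = 26.787 rad/s.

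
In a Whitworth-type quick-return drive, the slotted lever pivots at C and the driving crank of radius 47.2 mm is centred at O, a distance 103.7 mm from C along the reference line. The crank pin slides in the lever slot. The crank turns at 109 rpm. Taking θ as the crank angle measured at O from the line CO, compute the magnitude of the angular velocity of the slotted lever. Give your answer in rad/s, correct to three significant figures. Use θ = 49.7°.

ω = 11.41 rad/s (from 109 rpm).
Crank pin A relative to C: A = (d + r cosθ, r sinθ); lever angle φ = atan2(r sinθ, d + r cosθ).
Differentiating tanφ: φ̇ = rω(d cosθ + r)/(d² + r² + 2dr cosθ).
d² + r² + 2dr cosθ = |CA|² = 0.0193131 m²;  d cosθ + r = +0.11427 m.
|ω_lever| = |0.0472·11.41·+0.11427| / 0.0193131 = 3.1878 rad/s.

3.19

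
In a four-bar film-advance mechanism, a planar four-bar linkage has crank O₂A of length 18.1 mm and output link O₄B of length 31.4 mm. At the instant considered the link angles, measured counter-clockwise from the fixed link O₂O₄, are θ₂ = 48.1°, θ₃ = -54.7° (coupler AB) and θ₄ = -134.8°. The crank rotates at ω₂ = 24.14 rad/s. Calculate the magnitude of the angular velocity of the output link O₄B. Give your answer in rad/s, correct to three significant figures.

ω₂ = 24.14 rad/s
Differentiating the loop-closure r₂e^{iθ₂}+r₃e^{iθ₃}=r₁+r₄e^{iθ₄} gives r₂ω₂e^{iθ₂}+r₃ω₃e^{iθ₃}=r₄ω₄e^{iθ₄}.
Eliminating the other unknown: ω₄ = r₂ω₂ sin(θ₂−θ₃) / [r₄ sin(θ₄−θ₃)].
Numerator sine = +0.97515; denominator sine = -0.98511.
Result = 0.0181·24.14·(+0.97515) / (0.0314·(-0.98511)) = -13.774 rad/s; magnitude 13.774 rad/s.

13.8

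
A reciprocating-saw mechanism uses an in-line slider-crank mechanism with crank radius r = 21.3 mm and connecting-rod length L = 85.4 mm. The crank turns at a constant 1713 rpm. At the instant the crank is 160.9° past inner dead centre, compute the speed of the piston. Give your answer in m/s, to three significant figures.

0.955

ω = 2π·1713/60 = 179.4 rad/s
For an in-line slider-crank, x = r cosθ + √(L² − r² sin²θ), so v = −rω sinθ·[1 + r cosθ/√(L² − r² sin²θ)].
With r = 0.0213 m, L = 0.0854 m, θ = 160.9°: √(L² − r² sin²θ) = 0.085115 m.
v = −0.0213·179.4·0.32722·[1 + 0.0213·-0.94495/0.085115] = -0.95461 m/s.
|v| = 0.95461 m/s.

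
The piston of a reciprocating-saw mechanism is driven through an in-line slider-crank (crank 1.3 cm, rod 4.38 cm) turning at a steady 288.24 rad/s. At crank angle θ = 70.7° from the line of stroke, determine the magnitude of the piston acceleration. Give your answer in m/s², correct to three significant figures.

99.1

ω = 288.2 rad/s
x(θ) = r cosθ + √(L² − r² sin²θ); with ω constant, a = ω²·d²x/dθ².
d²x/dθ² = −r cosθ − r²(cos2θ)/√u − r⁴ sin²2θ/(4u^{3/2}),  u = L² − r² sin²θ = 0.0017679 m².
Substituting r = 0.013 m, L = 0.0438 m, θ = 70.7°: d²x/dθ² = -0.0011929 m.
a = ω²·d²x/dθ² = (288.2)²·(-0.0011929) = -99.105 m/s²;  |a| = 99.105 m/s².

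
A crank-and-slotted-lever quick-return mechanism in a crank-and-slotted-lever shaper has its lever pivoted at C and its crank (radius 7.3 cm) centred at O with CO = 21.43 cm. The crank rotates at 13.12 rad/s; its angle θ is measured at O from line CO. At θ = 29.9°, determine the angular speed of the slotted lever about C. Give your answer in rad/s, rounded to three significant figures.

3.16

ω = 13.12 rad/s
Crank pin A relative to C: A = (d + r cosθ, r sinθ); lever angle φ = atan2(r sinθ, d + r cosθ).
Differentiating tanφ: φ̇ = rω(d cosθ + r)/(d² + r² + 2dr cosθ).
d² + r² + 2dr cosθ = |CA|² = 0.0783768 m²;  d cosθ + r = +0.25878 m.
|ω_lever| = |0.073·13.12·+0.25878| / 0.0783768 = 3.1622 rad/s.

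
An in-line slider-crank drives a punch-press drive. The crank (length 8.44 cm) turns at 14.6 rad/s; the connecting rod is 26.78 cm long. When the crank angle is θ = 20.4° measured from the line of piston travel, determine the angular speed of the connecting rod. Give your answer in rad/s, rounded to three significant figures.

ω = 14.6 rad/s
The rod makes angle φ with the slider axis where L sinφ = r sinθ; differentiating, L cosφ·φ̇ = r ω cosθ.
L cosφ = √(L² − r² sin²θ) = 0.26618 m.
|ω_rod| = r ω |cosθ| / √(L² − r² sin²θ) = 0.0844·14.6·0.93728/0.26618 = 4.339 rad/s.

4.34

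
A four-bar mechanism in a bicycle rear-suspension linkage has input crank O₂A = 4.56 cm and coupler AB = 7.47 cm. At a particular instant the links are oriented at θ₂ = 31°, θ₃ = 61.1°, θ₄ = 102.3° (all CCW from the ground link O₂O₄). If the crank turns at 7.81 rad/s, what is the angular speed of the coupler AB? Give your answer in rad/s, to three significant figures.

6.86

ω₂ = 7.81 rad/s
Differentiating the loop-closure r₂e^{iθ₂}+r₃e^{iθ₃}=r₁+r₄e^{iθ₄} gives r₂ω₂e^{iθ₂}+r₃ω₃e^{iθ₃}=r₄ω₄e^{iθ₄}.
Eliminating the other unknown: ω₃ = r₂ω₂ sin(θ₄−θ₂) / [r₃ sin(θ₃−θ₄)].
Numerator sine = +0.94721; denominator sine = -0.65869.
Result = 0.0456·7.81·(+0.94721) / (0.0747·(-0.65869)) = -6.8558 rad/s; magnitude 6.8558 rad/s.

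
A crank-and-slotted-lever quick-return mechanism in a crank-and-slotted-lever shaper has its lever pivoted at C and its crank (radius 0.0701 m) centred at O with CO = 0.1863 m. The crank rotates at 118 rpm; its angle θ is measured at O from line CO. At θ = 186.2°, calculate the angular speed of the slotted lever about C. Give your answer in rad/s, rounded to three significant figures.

7.30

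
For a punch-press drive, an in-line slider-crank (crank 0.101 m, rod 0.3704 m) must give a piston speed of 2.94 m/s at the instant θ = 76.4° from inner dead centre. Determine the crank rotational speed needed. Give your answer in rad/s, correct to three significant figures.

28.1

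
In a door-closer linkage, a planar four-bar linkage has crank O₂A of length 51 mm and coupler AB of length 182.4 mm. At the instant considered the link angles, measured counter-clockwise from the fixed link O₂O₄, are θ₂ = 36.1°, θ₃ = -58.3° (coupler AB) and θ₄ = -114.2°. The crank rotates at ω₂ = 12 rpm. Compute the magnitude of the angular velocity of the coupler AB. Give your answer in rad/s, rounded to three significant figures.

0.210

ω₂ = 1.257 rad/s (from 12 rpm).
Differentiating the loop-closure r₂e^{iθ₂}+r₃e^{iθ₃}=r₁+r₄e^{iθ₄} gives r₂ω₂e^{iθ₂}+r₃ω₃e^{iθ₃}=r₄ω₄e^{iθ₄}.
Eliminating the other unknown: ω₃ = r₂ω₂ sin(θ₄−θ₂) / [r₃ sin(θ₃−θ₄)].
Numerator sine = -0.49546; denominator sine = +0.82806.
Result = 0.051·1.257·(-0.49546) / (0.1824·(+0.82806)) = -0.21023 rad/s; magnitude 0.21023 rad/s.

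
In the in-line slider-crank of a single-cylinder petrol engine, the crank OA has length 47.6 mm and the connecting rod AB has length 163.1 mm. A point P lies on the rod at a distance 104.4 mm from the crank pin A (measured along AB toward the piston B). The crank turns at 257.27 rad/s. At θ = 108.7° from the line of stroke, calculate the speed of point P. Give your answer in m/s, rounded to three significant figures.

11.0

ω = 257.3 rad/s.  Crank-pin speed |V_A| = rω = 12.246 m/s, perpendicular to OA.
Rod angle: sinφ = −(r/L) sinθ ⇒ φ = -16.048°; ω_rod = −rω cosθ/√(L²−r²sin²θ) = +25.049 rad/s.
V_P = V_A + ω_rod × AP, with AP = 0.1044 m along the rod.
Components: V_Px = −rω sinθ − a·ω_rod·sinφ = -10.877 m/s;  V_Py = rω cosθ + a·ω_rod·cosφ = -1.4131 m/s.
|V_P| = √(V_Px² + V_Py²) = 10.968 m/s.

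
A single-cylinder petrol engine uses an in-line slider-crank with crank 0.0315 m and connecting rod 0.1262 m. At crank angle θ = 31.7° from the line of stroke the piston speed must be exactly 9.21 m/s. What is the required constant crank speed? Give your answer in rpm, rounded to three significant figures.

4380

For an in-line slider-crank, |v_piston| = rω|sinθ|·[1 + r cosθ/√(L² − r² sin²θ)].
With r = 0.0315 m, L = 0.1262 m, θ = 31.7°: the bracketed kinematic factor |dx/dθ| = 0.020098 m.
ω = v/|dx/dθ| = 9.21/0.020098 = 458.25 rad/s.
N = 60ω/(2π) = 4376 rpm.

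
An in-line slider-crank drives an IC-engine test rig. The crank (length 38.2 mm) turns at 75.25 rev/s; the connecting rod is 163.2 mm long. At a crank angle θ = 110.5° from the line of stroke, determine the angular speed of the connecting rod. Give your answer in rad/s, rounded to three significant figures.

ω = 472.8 rad/s (converted from 75.25 rev/s).
The rod makes angle φ with the slider axis where L sinφ = r sinθ; differentiating, L cosφ·φ̇ = r ω cosθ.
L cosφ = √(L² − r² sin²θ) = 0.15923 m.
|ω_rod| = r ω |cosθ| / √(L² − r² sin²θ) = 0.0382·472.8·0.35021/0.15923 = 39.724 rad/s.

39.7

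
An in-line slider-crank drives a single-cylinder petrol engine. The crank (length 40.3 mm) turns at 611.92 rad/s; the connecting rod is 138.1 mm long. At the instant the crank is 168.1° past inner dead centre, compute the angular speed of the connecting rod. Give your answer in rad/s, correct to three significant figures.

ω = 611.9 rad/s
The rod makes angle φ with the slider axis where L sinφ = r sinθ; differentiating, L cosφ·φ̇ = r ω cosθ.
L cosφ = √(L² − r² sin²θ) = 0.13785 m.
|ω_rod| = r ω |cosθ| / √(L² − r² sin²θ) = 0.0403·611.9·0.97851/0.13785 = 175.05 rad/s.

175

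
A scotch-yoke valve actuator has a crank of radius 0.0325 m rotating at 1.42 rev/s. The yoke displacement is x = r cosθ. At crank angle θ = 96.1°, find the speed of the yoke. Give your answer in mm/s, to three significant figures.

288

ω = 8.922 rad/s (from 1.42 rev/s).
x = r cosθ ⇒ ẋ = −rω sinθ.
|v| = rω|sinθ| = 0.0325·8.922·|sin 96.1°| = 0.28833 m/s = 288.33 mm/s.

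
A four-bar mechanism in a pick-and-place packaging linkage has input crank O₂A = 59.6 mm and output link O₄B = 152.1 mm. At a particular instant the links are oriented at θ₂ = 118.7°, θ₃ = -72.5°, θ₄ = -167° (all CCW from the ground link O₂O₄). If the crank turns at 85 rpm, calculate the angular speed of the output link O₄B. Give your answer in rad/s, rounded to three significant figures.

ω₂ = 8.901 rad/s (from 85 rpm).
Differentiating the loop-closure r₂e^{iθ₂}+r₃e^{iθ₃}=r₁+r₄e^{iθ₄} gives r₂ω₂e^{iθ₂}+r₃ω₃e^{iθ₃}=r₄ω₄e^{iθ₄}.
Eliminating the other unknown: ω₄ = r₂ω₂ sin(θ₂−θ₃) / [r₄ sin(θ₄−θ₃)].
Numerator sine = -0.19423; denominator sine = -0.99692.
Result = 0.0596·8.901·(-0.19423) / (0.1521·(-0.99692)) = +0.67957 rad/s; magnitude 0.67957 rad/s.

0.680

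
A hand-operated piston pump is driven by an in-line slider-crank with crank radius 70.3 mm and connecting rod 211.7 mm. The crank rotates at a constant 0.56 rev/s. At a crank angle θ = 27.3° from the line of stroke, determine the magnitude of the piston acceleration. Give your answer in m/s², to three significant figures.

ω = 2π·0.56 = 3.519 rad/s
x(θ) = r cosθ + √(L² − r² sin²θ); with ω constant, a = ω²·d²x/dθ².
d²x/dθ² = −r cosθ − r²(cos2θ)/√u − r⁴ sin²2θ/(4u^{3/2}),  u = L² − r² sin²θ = 0.0437773 m².
Substituting r = 0.0703 m, L = 0.2117 m, θ = 27.3°: d²x/dθ² = -0.076596 m.
a = ω²·d²x/dθ² = (3.519)²·(-0.076596) = -0.94829 m/s²;  |a| = 0.94829 m/s².

0.948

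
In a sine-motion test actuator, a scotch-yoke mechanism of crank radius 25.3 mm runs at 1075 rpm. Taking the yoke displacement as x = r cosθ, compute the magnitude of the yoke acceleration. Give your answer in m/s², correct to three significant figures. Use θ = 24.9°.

ω = 112.6 rad/s (from 1075 rpm).
x = r cosθ ⇒ ẍ = −rω² cosθ (ω constant).
|a| = rω²|cosθ| = 0.0253·(112.6)²·|cos 24.9°| = 290.82 m/s².

291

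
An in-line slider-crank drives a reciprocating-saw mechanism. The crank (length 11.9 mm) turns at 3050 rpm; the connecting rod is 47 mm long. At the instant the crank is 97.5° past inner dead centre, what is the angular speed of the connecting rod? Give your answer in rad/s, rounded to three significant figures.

ω = 319.4 rad/s (converted from 3050 rpm).
The rod makes angle φ with the slider axis where L sinφ = r sinθ; differentiating, L cosφ·φ̇ = r ω cosθ.
L cosφ = √(L² − r² sin²θ) = 0.045495 m.
|ω_rod| = r ω |cosθ| / √(L² − r² sin²θ) = 0.0119·319.4·0.13053/0.045495 = 10.905 rad/s.

10.9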